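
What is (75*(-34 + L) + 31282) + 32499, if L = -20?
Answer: 59731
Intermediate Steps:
(75*(-34 + L) + 31282) + 32499 = (75*(-34 - 20) + 31282) + 32499 = (75*(-54) + 31282) + 32499 = (-4050 + 31282) + 32499 = 27232 + 32499 = 59731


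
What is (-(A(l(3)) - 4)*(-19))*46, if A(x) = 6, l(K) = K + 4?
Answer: 1748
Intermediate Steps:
l(K) = 4 + K
(-(A(l(3)) - 4)*(-19))*46 = (-(6 - 4)*(-19))*46 = (-1*2*(-19))*46 = -2*(-19)*46 = 38*46 = 1748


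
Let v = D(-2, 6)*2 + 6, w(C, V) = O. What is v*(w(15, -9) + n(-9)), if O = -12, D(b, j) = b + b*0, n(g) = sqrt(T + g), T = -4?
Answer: -24 + 2*I*sqrt(13) ≈ -24.0 + 7.2111*I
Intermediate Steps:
n(g) = sqrt(-4 + g)
D(b, j) = b (D(b, j) = b + 0 = b)
w(C, V) = -12
v = 2 (v = -2*2 + 6 = -4 + 6 = 2)
v*(w(15, -9) + n(-9)) = 2*(-12 + sqrt(-4 - 9)) = 2*(-12 + sqrt(-13)) = 2*(-12 + I*sqrt(13)) = -24 + 2*I*sqrt(13)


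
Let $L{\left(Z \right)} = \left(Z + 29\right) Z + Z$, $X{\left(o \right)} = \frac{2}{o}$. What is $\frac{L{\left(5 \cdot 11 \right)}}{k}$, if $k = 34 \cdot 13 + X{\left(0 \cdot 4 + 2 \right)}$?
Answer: $\frac{4675}{443} \approx 10.553$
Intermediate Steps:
$k = 443$ ($k = 34 \cdot 13 + \frac{2}{0 \cdot 4 + 2} = 442 + \frac{2}{0 + 2} = 442 + \frac{2}{2} = 442 + 2 \cdot \frac{1}{2} = 442 + 1 = 443$)
$L{\left(Z \right)} = Z + Z \left(29 + Z\right)$ ($L{\left(Z \right)} = \left(29 + Z\right) Z + Z = Z \left(29 + Z\right) + Z = Z + Z \left(29 + Z\right)$)
$\frac{L{\left(5 \cdot 11 \right)}}{k} = \frac{5 \cdot 11 \left(30 + 5 \cdot 11\right)}{443} = 55 \left(30 + 55\right) \frac{1}{443} = 55 \cdot 85 \cdot \frac{1}{443} = 4675 \cdot \frac{1}{443} = \frac{4675}{443}$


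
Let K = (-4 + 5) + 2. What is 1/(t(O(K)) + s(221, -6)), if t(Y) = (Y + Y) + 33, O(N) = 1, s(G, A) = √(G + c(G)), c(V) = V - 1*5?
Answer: 35/788 - √437/788 ≈ 0.017888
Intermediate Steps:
c(V) = -5 + V (c(V) = V - 5 = -5 + V)
s(G, A) = √(-5 + 2*G) (s(G, A) = √(G + (-5 + G)) = √(-5 + 2*G))
K = 3 (K = 1 + 2 = 3)
t(Y) = 33 + 2*Y (t(Y) = 2*Y + 33 = 33 + 2*Y)
1/(t(O(K)) + s(221, -6)) = 1/((33 + 2*1) + √(-5 + 2*221)) = 1/((33 + 2) + √(-5 + 442)) = 1/(35 + √437)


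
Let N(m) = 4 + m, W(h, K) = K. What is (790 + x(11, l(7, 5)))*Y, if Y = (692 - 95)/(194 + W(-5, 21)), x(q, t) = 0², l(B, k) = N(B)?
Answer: 94326/43 ≈ 2193.6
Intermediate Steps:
l(B, k) = 4 + B
x(q, t) = 0
Y = 597/215 (Y = (692 - 95)/(194 + 21) = 597/215 ≈ 2.7767)
(790 + x(11, l(7, 5)))*Y = (790 + 0)*(597/215) = 790*(597/215) = 94326/43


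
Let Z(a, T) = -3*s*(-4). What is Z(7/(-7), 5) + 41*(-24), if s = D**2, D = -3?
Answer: -876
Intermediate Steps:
s = 9 (s = (-3)**2 = 9)
Z(a, T) = 108 (Z(a, T) = -3*9*(-4) = -27*(-4) = 108)
Z(7/(-7), 5) + 41*(-24) = 108 + 41*(-24) = 108 - 984 = -876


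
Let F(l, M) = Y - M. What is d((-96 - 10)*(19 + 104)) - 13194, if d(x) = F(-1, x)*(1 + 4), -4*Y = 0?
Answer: 51996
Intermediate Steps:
Y = 0 (Y = -1/4*0 = 0)
F(l, M) = -M (F(l, M) = 0 - M = -M)
d(x) = -5*x (d(x) = (-x)*(1 + 4) = -x*5 = -5*x)
d((-96 - 10)*(19 + 104)) - 13194 = -5*(-96 - 10)*(19 + 104) - 13194 = -(-530)*123 - 13194 = -5*(-13038) - 13194 = 65190 - 13194 = 51996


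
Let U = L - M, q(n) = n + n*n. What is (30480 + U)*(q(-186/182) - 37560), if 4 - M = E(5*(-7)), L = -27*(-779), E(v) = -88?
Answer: -15993688261254/8281 ≈ -1.9314e+9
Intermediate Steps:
q(n) = n + n²
L = 21033
M = 92 (M = 4 - 1*(-88) = 4 + 88 = 92)
U = 20941 (U = 21033 - 1*92 = 21033 - 92 = 20941)
(30480 + U)*(q(-186/182) - 37560) = (30480 + 20941)*((-186/182)*(1 - 186/182) - 37560) = 51421*((-186*1/182)*(1 - 186*1/182) - 37560) = 51421*(-93*(1 - 93/91)/91 - 37560) = 51421*(-93/91*(-2/91) - 37560) = 51421*(186/8281 - 37560) = 51421*(-311034174/8281) = -15993688261254/8281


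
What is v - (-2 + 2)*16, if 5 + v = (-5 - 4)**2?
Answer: 76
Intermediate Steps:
v = 76 (v = -5 + (-5 - 4)**2 = -5 + (-9)**2 = -5 + 81 = 76)
v - (-2 + 2)*16 = 76 - (-2 + 2)*16 = 76 - 1*0*16 = 76 + 0*16 = 76 + 0 = 76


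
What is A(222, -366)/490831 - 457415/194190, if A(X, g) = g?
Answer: -44916907081/19062894378 ≈ -2.3562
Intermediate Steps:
A(222, -366)/490831 - 457415/194190 = -366/490831 - 457415/194190 = -366*1/490831 - 457415*1/194190 = -366/490831 - 91483/38838 = -44916907081/19062894378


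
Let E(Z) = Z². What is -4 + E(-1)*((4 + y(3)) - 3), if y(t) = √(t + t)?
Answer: -3 + √6 ≈ -0.55051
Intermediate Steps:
y(t) = √2*√t (y(t) = √(2*t) = √2*√t)
-4 + E(-1)*((4 + y(3)) - 3) = -4 + (-1)²*((4 + √2*√3) - 3) = -4 + 1*((4 + √6) - 3) = -4 + 1*(1 + √6) = -4 + (1 + √6) = -3 + √6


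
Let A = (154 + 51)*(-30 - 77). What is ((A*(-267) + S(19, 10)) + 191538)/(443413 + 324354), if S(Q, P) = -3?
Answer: 6048180/767767 ≈ 7.8776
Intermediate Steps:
A = -21935 (A = 205*(-107) = -21935)
((A*(-267) + S(19, 10)) + 191538)/(443413 + 324354) = ((-21935*(-267) - 3) + 191538)/(443413 + 324354) = ((5856645 - 3) + 191538)/767767 = (5856642 + 191538)*(1/767767) = 6048180*(1/767767) = 6048180/767767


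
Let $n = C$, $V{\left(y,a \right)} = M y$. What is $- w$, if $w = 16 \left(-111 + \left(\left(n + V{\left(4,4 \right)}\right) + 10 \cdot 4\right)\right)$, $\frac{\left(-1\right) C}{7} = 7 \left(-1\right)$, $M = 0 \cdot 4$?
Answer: $352$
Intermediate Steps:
$M = 0$
$V{\left(y,a \right)} = 0$ ($V{\left(y,a \right)} = 0 y = 0$)
$C = 49$ ($C = - 7 \cdot 7 \left(-1\right) = \left(-7\right) \left(-7\right) = 49$)
$n = 49$
$w = -352$ ($w = 16 \left(-111 + \left(\left(49 + 0\right) + 10 \cdot 4\right)\right) = 16 \left(-111 + \left(49 + 40\right)\right) = 16 \left(-111 + 89\right) = 16 \left(-22\right) = -352$)
$- w = \left(-1\right) \left(-352\right) = 352$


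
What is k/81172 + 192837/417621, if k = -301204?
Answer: -9178012560/2824927651 ≈ -3.2489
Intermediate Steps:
k/81172 + 192837/417621 = -301204/81172 + 192837/417621 = -301204*1/81172 + 192837*(1/417621) = -75301/20293 + 64279/139207 = -9178012560/2824927651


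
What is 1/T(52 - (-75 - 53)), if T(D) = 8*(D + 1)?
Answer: 1/1448 ≈ 0.00069061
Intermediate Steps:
T(D) = 8 + 8*D (T(D) = 8*(1 + D) = 8 + 8*D)
1/T(52 - (-75 - 53)) = 1/(8 + 8*(52 - (-75 - 53))) = 1/(8 + 8*(52 - 1*(-128))) = 1/(8 + 8*(52 + 128)) = 1/(8 + 8*180) = 1/(8 + 1440) = 1/1448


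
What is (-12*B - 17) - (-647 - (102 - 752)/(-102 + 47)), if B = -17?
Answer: 9304/11 ≈ 845.82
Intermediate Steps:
(-12*B - 17) - (-647 - (102 - 752)/(-102 + 47)) = (-12*(-17) - 17) - (-647 - (102 - 752)/(-102 + 47)) = (204 - 17) - (-647 - (-650)/(-55)) = 187 - (-647 - (-650)*(-1)/55) = 187 - (-647 - 1*130/11) = 187 - (-647 - 130/11) = 187 - 1*(-7247/11) = 187 + 7247/11 = 9304/11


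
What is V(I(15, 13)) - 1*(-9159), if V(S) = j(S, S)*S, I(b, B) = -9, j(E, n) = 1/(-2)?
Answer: 18327/2 ≈ 9163.5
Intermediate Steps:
j(E, n) = -½
V(S) = -S/2
V(I(15, 13)) - 1*(-9159) = -½*(-9) - 1*(-9159) = 9/2 + 9159 = 18327/2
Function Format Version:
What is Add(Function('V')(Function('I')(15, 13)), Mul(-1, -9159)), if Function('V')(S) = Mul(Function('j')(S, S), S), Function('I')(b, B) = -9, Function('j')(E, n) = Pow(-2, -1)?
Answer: Rational(18327, 2) ≈ 9163.5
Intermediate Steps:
Function('j')(E, n) = Rational(-1, 2)
Function('V')(S) = Mul(Rational(-1, 2), S)
Add(Function('V')(Function('I')(15, 13)), Mul(-1, -9159)) = Add(Mul(Rational(-1, 2), -9), Mul(-1, -9159)) = Add(Rational(9, 2), 9159) = Rational(18327, 2)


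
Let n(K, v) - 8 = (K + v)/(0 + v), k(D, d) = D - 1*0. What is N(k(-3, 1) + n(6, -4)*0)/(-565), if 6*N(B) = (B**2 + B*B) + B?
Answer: -1/226 ≈ -0.0044248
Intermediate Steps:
k(D, d) = D (k(D, d) = D + 0 = D)
n(K, v) = 8 + (K + v)/v (n(K, v) = 8 + (K + v)/(0 + v) = 8 + (K + v)/v)
N(B) = B**2/3 + B/6 (N(B) = ((B**2 + B*B) + B)/6 = ((B**2 + B**2) + B)/6 = (2*B**2 + B)/6 = (B + 2*B**2)/6 = B**2/3 + B/6)
N(k(-3, 1) + n(6, -4)*0)/(-565) = ((-3 + (9 + 6/(-4))*0)*(1 + 2*(-3 + (9 + 6/(-4))*0))/6)/(-565) = ((-3 + (9 + 6*(-1/4))*0)*(1 + 2*(-3 + (9 + 6*(-1/4))*0))/6)*(-1/565) = ((-3 + (9 - 3/2)*0)*(1 + 2*(-3 + (9 - 3/2)*0))/6)*(-1/565) = ((-3 + (15/2)*0)*(1 + 2*(-3 + (15/2)*0))/6)*(-1/565) = ((-3 + 0)*(1 + 2*(-3 + 0))/6)*(-1/565) = ((1/6)*(-3)*(1 + 2*(-3)))*(-1/565) = ((1/6)*(-3)*(1 - 6))*(-1/565) = ((1/6)*(-3)*(-5))*(-1/565) = (5/2)*(-1/565) = -1/226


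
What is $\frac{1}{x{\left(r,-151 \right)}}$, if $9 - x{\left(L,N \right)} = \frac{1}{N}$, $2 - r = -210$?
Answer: $\frac{151}{1360} \approx 0.11103$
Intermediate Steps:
$r = 212$ ($r = 2 - -210 = 2 + 210 = 212$)
$x{\left(L,N \right)} = 9 - \frac{1}{N}$
$\frac{1}{x{\left(r,-151 \right)}} = \frac{1}{9 - \frac{1}{-151}} = \frac{1}{9 - - \frac{1}{151}} = \frac{1}{9 + \frac{1}{151}} = \frac{1}{\frac{1360}{151}} = \frac{151}{1360}$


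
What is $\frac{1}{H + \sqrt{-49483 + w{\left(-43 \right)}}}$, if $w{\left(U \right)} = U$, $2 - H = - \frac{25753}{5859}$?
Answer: $\frac{4480461}{34725034903} - \frac{700569 i \sqrt{49526}}{34725034903} \approx 0.00012903 - 0.0044898 i$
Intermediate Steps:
$H = \frac{5353}{837}$ ($H = 2 - - \frac{25753}{5859} = 2 - \left(-25753\right) \frac{1}{5859} = 2 - - \frac{3679}{837} = 2 + \frac{3679}{837} = \frac{5353}{837} \approx 6.3955$)
$\frac{1}{H + \sqrt{-49483 + w{\left(-43 \right)}}} = \frac{1}{\frac{5353}{837} + \sqrt{-49483 - 43}} = \frac{1}{\frac{5353}{837} + \sqrt{-49526}} = \frac{1}{\frac{5353}{837} + i \sqrt{49526}}$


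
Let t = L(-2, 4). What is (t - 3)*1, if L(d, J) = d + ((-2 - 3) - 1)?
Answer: -11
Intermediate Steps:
L(d, J) = -6 + d (L(d, J) = d + (-5 - 1) = d - 6 = -6 + d)
t = -8 (t = -6 - 2 = -8)
(t - 3)*1 = (-8 - 3)*1 = -11*1 = -11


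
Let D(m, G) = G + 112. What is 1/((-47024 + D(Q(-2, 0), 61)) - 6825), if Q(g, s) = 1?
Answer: -1/53676 ≈ -1.8630e-5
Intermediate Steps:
D(m, G) = 112 + G
1/((-47024 + D(Q(-2, 0), 61)) - 6825) = 1/((-47024 + (112 + 61)) - 6825) = 1/((-47024 + 173) - 6825) = 1/(-46851 - 6825) = 1/(-53676) = -1/53676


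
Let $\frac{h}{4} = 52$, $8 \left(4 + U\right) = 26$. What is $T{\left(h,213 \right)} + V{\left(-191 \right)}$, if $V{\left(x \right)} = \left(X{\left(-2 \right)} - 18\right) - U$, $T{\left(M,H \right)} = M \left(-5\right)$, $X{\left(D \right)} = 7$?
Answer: $- \frac{4201}{4} \approx -1050.3$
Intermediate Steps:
$U = - \frac{3}{4}$ ($U = -4 + \frac{1}{8} \cdot 26 = -4 + \frac{13}{4} = - \frac{3}{4} \approx -0.75$)
$h = 208$ ($h = 4 \cdot 52 = 208$)
$T{\left(M,H \right)} = - 5 M$
$V{\left(x \right)} = - \frac{41}{4}$ ($V{\left(x \right)} = \left(7 - 18\right) - - \frac{3}{4} = \left(7 - 18\right) + \frac{3}{4} = -11 + \frac{3}{4} = - \frac{41}{4}$)
$T{\left(h,213 \right)} + V{\left(-191 \right)} = \left(-5\right) 208 - \frac{41}{4} = -1040 - \frac{41}{4} = - \frac{4201}{4}$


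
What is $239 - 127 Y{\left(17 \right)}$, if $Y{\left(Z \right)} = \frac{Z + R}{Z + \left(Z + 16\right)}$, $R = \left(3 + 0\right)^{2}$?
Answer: $\frac{4324}{25} \approx 172.96$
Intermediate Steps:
$R = 9$ ($R = 3^{2} = 9$)
$Y{\left(Z \right)} = \frac{9 + Z}{16 + 2 Z}$ ($Y{\left(Z \right)} = \frac{Z + 9}{Z + \left(Z + 16\right)} = \frac{9 + Z}{Z + \left(16 + Z\right)} = \frac{9 + Z}{16 + 2 Z}$)
$239 - 127 Y{\left(17 \right)} = 239 - 127 \frac{9 + 17}{2 \left(8 + 17\right)} = 239 - 127 \cdot \frac{1}{2} \cdot \frac{1}{25} \cdot 26 = 239 - \frac{1651}{25} = \frac{4324}{25}$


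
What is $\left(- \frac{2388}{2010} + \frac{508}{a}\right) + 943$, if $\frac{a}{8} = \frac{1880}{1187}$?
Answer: $\frac{247361447}{251920} \approx 981.9$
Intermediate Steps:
$a = \frac{15040}{1187}$ ($a = 8 \cdot \frac{1880}{1187} = \frac{15040}{1187} \approx 12.671$)
$\left(- \frac{2388}{2010} + \frac{508}{a}\right) + 943 = \left(- \frac{2388}{2010} + \frac{508}{\frac{15040}{1187}}\right) + 943 = \left(\left(-2388\right) \frac{1}{2010} + 508 \cdot \frac{1187}{15040}\right) + 943 = \left(- \frac{398}{335} + \frac{150749}{3760}\right) + 943 = \frac{9800887}{251920} + 943 = \frac{247361447}{251920}$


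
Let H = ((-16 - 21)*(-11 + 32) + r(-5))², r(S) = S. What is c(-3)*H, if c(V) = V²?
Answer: 5503716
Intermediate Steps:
H = 611524 (H = ((-16 - 21)*(-11 + 32) - 5)² = (-37*21 - 5)² = (-777 - 5)² = (-782)² = 611524)
c(-3)*H = (-3)²*611524 = 9*611524 = 5503716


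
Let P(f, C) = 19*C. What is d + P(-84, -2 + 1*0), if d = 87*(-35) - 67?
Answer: -3150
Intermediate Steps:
d = -3112 (d = -3045 - 67 = -3112)
d + P(-84, -2 + 1*0) = -3112 + 19*(-2 + 1*0) = -3112 + 19*(-2 + 0) = -3112 + 19*(-2) = -3112 - 38 = -3150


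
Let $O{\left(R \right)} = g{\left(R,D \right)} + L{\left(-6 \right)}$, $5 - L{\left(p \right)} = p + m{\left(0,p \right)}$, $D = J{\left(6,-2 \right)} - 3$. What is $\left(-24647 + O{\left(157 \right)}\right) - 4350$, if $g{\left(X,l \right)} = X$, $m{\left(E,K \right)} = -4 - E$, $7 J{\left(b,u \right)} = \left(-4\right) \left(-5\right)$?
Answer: $-28825$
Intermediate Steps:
$J{\left(b,u \right)} = \frac{20}{7}$ ($J{\left(b,u \right)} = \frac{\left(-4\right) \left(-5\right)}{7} = \frac{1}{7} \cdot 20 = \frac{20}{7}$)
$D = - \frac{1}{7}$ ($D = \frac{20}{7} - 3 = - \frac{1}{7} \approx -0.14286$)
$L{\left(p \right)} = 9 - p$ ($L{\left(p \right)} = 5 - \left(p - 4\right) = 5 - \left(-4 + p\right) = 9 - p$)
$O{\left(R \right)} = 15 + R$ ($O{\left(R \right)} = R + \left(9 - -6\right) = R + \left(9 + 6\right) = R + 15 = 15 + R$)
$\left(-24647 + O{\left(157 \right)}\right) - 4350 = \left(-24647 + \left(15 + 157\right)\right) - 4350 = \left(-24647 + 172\right) - 4350 = -24475 - 4350 = -28825$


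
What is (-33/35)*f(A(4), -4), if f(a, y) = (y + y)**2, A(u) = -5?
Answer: -2112/35 ≈ -60.343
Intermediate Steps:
f(a, y) = 4*y**2 (f(a, y) = (2*y)**2 = 4*y**2)
(-33/35)*f(A(4), -4) = (-33/35)*(4*(-4)**2) = (-33*1/35)*(4*16) = -33/35*64 = -2112/35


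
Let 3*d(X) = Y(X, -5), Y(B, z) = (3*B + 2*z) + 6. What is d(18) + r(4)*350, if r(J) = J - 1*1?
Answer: 3200/3 ≈ 1066.7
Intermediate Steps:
r(J) = -1 + J (r(J) = J - 1 = -1 + J)
Y(B, z) = 6 + 2*z + 3*B (Y(B, z) = (2*z + 3*B) + 6 = 6 + 2*z + 3*B)
d(X) = -4/3 + X (d(X) = (6 + 2*(-5) + 3*X)/3 = (6 - 10 + 3*X)/3 = (-4 + 3*X)/3 = -4/3 + X)
d(18) + r(4)*350 = (-4/3 + 18) + (-1 + 4)*350 = 50/3 + 3*350 = 50/3 + 1050 = 3200/3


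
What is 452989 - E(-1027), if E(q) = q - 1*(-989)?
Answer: 453027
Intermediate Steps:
E(q) = 989 + q (E(q) = q + 989 = 989 + q)
452989 - E(-1027) = 452989 - (989 - 1027) = 452989 - 1*(-38) = 452989 + 38 = 453027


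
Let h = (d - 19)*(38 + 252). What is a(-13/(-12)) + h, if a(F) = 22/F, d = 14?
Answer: -18586/13 ≈ -1429.7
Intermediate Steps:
h = -1450 (h = (14 - 19)*(38 + 252) = -5*290 = -1450)
a(-13/(-12)) + h = 22/((-13/(-12))) - 1450 = 22/((-13*(-1/12))) - 1450 = 22/(13/12) - 1450 = 22*(12/13) - 1450 = 264/13 - 1450 = -18586/13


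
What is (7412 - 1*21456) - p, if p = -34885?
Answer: 20841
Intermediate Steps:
(7412 - 1*21456) - p = (7412 - 1*21456) - 1*(-34885) = (7412 - 21456) + 34885 = -14044 + 34885 = 20841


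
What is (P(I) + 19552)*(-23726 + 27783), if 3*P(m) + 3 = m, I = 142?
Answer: 238531315/3 ≈ 7.9510e+7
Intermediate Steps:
P(m) = -1 + m/3
(P(I) + 19552)*(-23726 + 27783) = ((-1 + (⅓)*142) + 19552)*(-23726 + 27783) = ((-1 + 142/3) + 19552)*4057 = (139/3 + 19552)*4057 = (58795/3)*4057 = 238531315/3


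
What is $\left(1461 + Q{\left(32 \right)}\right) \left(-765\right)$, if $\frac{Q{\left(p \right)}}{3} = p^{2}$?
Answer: $-3467745$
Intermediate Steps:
$Q{\left(p \right)} = 3 p^{2}$
$\left(1461 + Q{\left(32 \right)}\right) \left(-765\right) = \left(1461 + 3 \cdot 32^{2}\right) \left(-765\right) = \left(1461 + 3 \cdot 1024\right) \left(-765\right) = \left(1461 + 3072\right) \left(-765\right) = 4533 \left(-765\right) = -3467745$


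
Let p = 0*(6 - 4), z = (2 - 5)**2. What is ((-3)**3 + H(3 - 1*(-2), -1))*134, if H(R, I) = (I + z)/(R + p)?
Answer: -17018/5 ≈ -3403.6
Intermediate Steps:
z = 9 (z = (-3)**2 = 9)
p = 0 (p = 0*2 = 0)
H(R, I) = (9 + I)/R (H(R, I) = (I + 9)/(R + 0) = (9 + I)/R)
((-3)**3 + H(3 - 1*(-2), -1))*134 = ((-3)**3 + (9 - 1)/(3 - 1*(-2)))*134 = (-27 + 8/(3 + 2))*134 = (-27 + 8/5)*134 = -127/5*134 = -17018/5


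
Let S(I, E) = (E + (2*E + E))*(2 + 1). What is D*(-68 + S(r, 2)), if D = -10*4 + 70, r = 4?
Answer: -1320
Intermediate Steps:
D = 30 (D = -40 + 70 = 30)
S(I, E) = 12*E (S(I, E) = (E + 3*E)*3 = (4*E)*3 = 12*E)
D*(-68 + S(r, 2)) = 30*(-68 + 12*2) = 30*(-68 + 24) = 30*(-44) = -1320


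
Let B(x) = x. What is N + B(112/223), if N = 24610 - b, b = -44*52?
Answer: 5998366/223 ≈ 26899.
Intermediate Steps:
b = -2288
N = 26898 (N = 24610 - 1*(-2288) = 24610 + 2288 = 26898)
N + B(112/223) = 26898 + 112/223 = 5998366/223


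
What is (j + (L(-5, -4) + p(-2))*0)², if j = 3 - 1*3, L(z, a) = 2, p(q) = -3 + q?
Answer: 0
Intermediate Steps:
j = 0 (j = 3 - 3 = 0)
(j + (L(-5, -4) + p(-2))*0)² = (0 + (2 + (-3 - 2))*0)² = (0 + (2 - 5)*0)² = (0 - 3*0)² = (0 + 0)² = 0² = 0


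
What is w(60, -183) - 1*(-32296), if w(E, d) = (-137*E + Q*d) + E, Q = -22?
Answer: 28162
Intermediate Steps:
w(E, d) = -136*E - 22*d (w(E, d) = (-137*E - 22*d) + E = -136*E - 22*d)
w(60, -183) - 1*(-32296) = (-136*60 - 22*(-183)) - 1*(-32296) = (-8160 + 4026) + 32296 = -4134 + 32296 = 28162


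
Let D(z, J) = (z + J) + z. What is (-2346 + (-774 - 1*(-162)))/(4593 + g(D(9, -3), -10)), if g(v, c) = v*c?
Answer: -986/1481 ≈ -0.66577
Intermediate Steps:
D(z, J) = J + 2*z (D(z, J) = (J + z) + z = J + 2*z)
g(v, c) = c*v
(-2346 + (-774 - 1*(-162)))/(4593 + g(D(9, -3), -10)) = (-2346 + (-774 - 1*(-162)))/(4593 - 10*(-3 + 2*9)) = (-2346 + (-774 + 162))/(4593 - 10*(-3 + 18)) = (-2346 - 612)/(4593 - 10*15) = -2958/(4593 - 150) = -2958/4443 = -2958*1/4443 = -986/1481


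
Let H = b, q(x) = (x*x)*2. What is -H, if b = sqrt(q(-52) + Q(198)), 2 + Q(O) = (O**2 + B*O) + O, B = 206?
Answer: -2*sqrt(21399) ≈ -292.57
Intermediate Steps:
Q(O) = -2 + O**2 + 207*O (Q(O) = -2 + ((O**2 + 206*O) + O) = -2 + (O**2 + 207*O) = -2 + O**2 + 207*O)
q(x) = 2*x**2 (q(x) = x**2*2 = 2*x**2)
b = 2*sqrt(21399) (b = sqrt(2*(-52)**2 + (-2 + 198**2 + 207*198)) = sqrt(2*2704 + (-2 + 39204 + 40986)) = sqrt(5408 + 80188) = sqrt(85596) = 2*sqrt(21399) ≈ 292.57)
H = 2*sqrt(21399) ≈ 292.57
-H = -2*sqrt(21399)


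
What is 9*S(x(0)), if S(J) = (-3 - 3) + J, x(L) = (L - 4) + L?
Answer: -90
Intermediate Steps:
x(L) = -4 + 2*L (x(L) = (-4 + L) + L = -4 + 2*L)
S(J) = -6 + J
9*S(x(0)) = 9*(-6 + (-4 + 2*0)) = 9*(-6 + (-4 + 0)) = 9*(-6 - 4) = 9*(-10) = -90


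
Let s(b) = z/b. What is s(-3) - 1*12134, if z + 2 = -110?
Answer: -36290/3 ≈ -12097.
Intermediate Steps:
z = -112 (z = -2 - 110 = -112)
s(b) = -112/b
s(-3) - 1*12134 = -112/(-3) - 1*12134 = -112*(-⅓) - 12134 = 112/3 - 12134 = -36290/3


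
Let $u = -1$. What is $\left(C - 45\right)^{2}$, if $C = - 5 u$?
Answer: $1600$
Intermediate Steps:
$C = 5$ ($C = \left(-5\right) \left(-1\right) = 5$)
$\left(C - 45\right)^{2} = \left(5 - 45\right)^{2} = \left(-40\right)^{2} = 1600$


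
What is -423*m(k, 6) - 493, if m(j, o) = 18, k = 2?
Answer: -8107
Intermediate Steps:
-423*m(k, 6) - 493 = -423*18 - 493 = -7614 - 493 = -8107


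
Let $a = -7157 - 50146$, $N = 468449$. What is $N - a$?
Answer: $525752$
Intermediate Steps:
$a = -57303$
$N - a = 468449 - -57303 = 468449 + 57303 = 525752$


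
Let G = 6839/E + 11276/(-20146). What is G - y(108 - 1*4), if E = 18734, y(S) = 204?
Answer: -38533079773/188707582 ≈ -204.19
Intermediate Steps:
G = -36733045/188707582 (G = 6839/18734 + 11276/(-20146) = 6839*(1/18734) + 11276*(-1/20146) = 6839/18734 - 5638/10073 = -36733045/188707582 ≈ -0.19466)
G - y(108 - 1*4) = -36733045/188707582 - 1*204 = -36733045/188707582 - 204 = -38533079773/188707582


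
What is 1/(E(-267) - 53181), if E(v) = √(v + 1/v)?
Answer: -14199327/755134480477 - I*√19034430/755134480477 ≈ -1.8804e-5 - 5.7776e-9*I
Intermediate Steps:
1/(E(-267) - 53181) = 1/(√(-267 + 1/(-267)) - 53181) = 1/(√(-267 - 1/267) - 53181) = 1/(√(-71290/267) - 53181) = 1/(I*√19034430/267 - 53181) = 1/(-53181 + I*√19034430/267)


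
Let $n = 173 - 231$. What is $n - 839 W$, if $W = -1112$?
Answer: $932910$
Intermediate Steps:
$n = -58$ ($n = 173 - 231 = -58$)
$n - 839 W = -58 - -932968 = -58 + 932968 = 932910$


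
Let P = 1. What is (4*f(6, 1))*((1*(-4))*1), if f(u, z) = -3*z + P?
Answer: 32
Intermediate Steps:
f(u, z) = 1 - 3*z (f(u, z) = -3*z + 1 = 1 - 3*z)
(4*f(6, 1))*((1*(-4))*1) = (4*(1 - 3*1))*((1*(-4))*1) = (4*(1 - 3))*(-4*1) = (4*(-2))*(-4) = -8*(-4) = 32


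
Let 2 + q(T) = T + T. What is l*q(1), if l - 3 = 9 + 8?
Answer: 0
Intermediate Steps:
q(T) = -2 + 2*T (q(T) = -2 + (T + T) = -2 + 2*T)
l = 20 (l = 3 + (9 + 8) = 3 + 17 = 20)
l*q(1) = 20*(-2 + 2*1) = 20*(-2 + 2) = 20*0 = 0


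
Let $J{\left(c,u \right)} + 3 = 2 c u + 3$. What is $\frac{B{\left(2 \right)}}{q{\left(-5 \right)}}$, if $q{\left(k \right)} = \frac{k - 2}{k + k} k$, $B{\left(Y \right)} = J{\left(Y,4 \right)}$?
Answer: $- \frac{32}{7} \approx -4.5714$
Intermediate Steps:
$J{\left(c,u \right)} = 2 c u$ ($J{\left(c,u \right)} = -3 + \left(2 c u + 3\right) = -3 + \left(3 + 2 c u\right) = 2 c u$)
$B{\left(Y \right)} = 8 Y$ ($B{\left(Y \right)} = 2 Y 4 = 8 Y$)
$q{\left(k \right)} = -1 + \frac{k}{2}$ ($q{\left(k \right)} = \frac{-2 + k}{2 k} k = -1 + \frac{k}{2}$)
$\frac{B{\left(2 \right)}}{q{\left(-5 \right)}} = \frac{8 \cdot 2}{-1 + \frac{1}{2} \left(-5\right)} = \frac{16}{-1 - \frac{5}{2}} = \frac{16}{- \frac{7}{2}} = 16 \left(- \frac{2}{7}\right) = - \frac{32}{7}$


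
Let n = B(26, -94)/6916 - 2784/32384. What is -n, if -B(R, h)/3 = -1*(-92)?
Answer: 220251/1749748 ≈ 0.12588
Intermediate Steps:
B(R, h) = -276 (B(R, h) = -(-3)*(-92) = -3*92 = -276)
n = -220251/1749748 (n = -276/6916 - 2784/32384 = -276*1/6916 - 2784*1/32384 = -69/1729 - 87/1012 = -220251/1749748 ≈ -0.12588)
-n = -1*(-220251/1749748) = 220251/1749748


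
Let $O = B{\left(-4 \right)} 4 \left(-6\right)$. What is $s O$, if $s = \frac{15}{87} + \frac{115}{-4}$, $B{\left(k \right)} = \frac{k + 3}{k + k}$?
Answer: $\frac{9945}{116} \approx 85.733$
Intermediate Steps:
$B{\left(k \right)} = \frac{3 + k}{2 k}$
$O = -3$ ($O = \frac{3 - 4}{2 \left(-4\right)} 4 \left(-6\right) = \frac{1}{2} \left(- \frac{1}{4}\right) \left(-1\right) 4 \left(-6\right) = \frac{1}{8} \cdot 4 \left(-6\right) = \frac{1}{2} \left(-6\right) = -3$)
$s = - \frac{3315}{116}$ ($s = 15 \cdot \frac{1}{87} + 115 \left(- \frac{1}{4}\right) = \frac{5}{29} - \frac{115}{4} = - \frac{3315}{116} \approx -28.578$)
$s O = \left(- \frac{3315}{116}\right) \left(-3\right) = \frac{9945}{116}$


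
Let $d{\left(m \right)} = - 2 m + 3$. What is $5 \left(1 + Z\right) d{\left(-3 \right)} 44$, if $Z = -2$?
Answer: $-1980$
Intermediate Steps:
$d{\left(m \right)} = 3 - 2 m$
$5 \left(1 + Z\right) d{\left(-3 \right)} 44 = 5 \left(1 - 2\right) \left(3 - -6\right) 44 = 5 \left(-1\right) \left(3 + 6\right) 44 = \left(-5\right) 9 \cdot 44 = \left(-45\right) 44 = -1980$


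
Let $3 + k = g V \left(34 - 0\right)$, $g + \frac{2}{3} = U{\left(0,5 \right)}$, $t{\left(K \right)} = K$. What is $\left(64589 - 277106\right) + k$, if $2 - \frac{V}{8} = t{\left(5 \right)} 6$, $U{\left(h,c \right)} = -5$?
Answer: $- \frac{508088}{3} \approx -1.6936 \cdot 10^{5}$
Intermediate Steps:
$g = - \frac{17}{3}$ ($g = - \frac{2}{3} - 5 = - \frac{17}{3} \approx -5.6667$)
$V = -224$ ($V = 16 - 8 \cdot 5 \cdot 6 = 16 - 240 = -224$)
$k = \frac{129463}{3}$ ($k = -3 + \left(- \frac{17}{3}\right) \left(-224\right) \left(34 - 0\right) = -3 + \frac{3808 \left(34 + 0\right)}{3} = -3 + \frac{3808}{3} \cdot 34 = -3 + \frac{129472}{3} = \frac{129463}{3} \approx 43154.0$)
$\left(64589 - 277106\right) + k = \left(64589 - 277106\right) + \frac{129463}{3} = -212517 + \frac{129463}{3} = - \frac{508088}{3}$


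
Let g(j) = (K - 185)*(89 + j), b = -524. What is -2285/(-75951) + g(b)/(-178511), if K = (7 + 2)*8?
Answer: -3325473770/13558088961 ≈ -0.24528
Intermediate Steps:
K = 72 (K = 9*8 = 72)
g(j) = -10057 - 113*j (g(j) = (72 - 185)*(89 + j) = -113*(89 + j) = -10057 - 113*j)
-2285/(-75951) + g(b)/(-178511) = -2285/(-75951) + (-10057 - 113*(-524))/(-178511) = -2285*(-1/75951) + (-10057 + 59212)*(-1/178511) = 2285/75951 + 49155*(-1/178511) = 2285/75951 - 49155/178511 = -3325473770/13558088961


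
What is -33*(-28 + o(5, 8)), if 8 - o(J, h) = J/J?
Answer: 693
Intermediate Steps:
o(J, h) = 7 (o(J, h) = 8 - J/J = 8 - 1*1 = 8 - 1 = 7)
-33*(-28 + o(5, 8)) = -33*(-28 + 7) = -33*(-21) = 693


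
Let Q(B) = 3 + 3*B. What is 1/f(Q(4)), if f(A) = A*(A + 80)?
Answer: 1/1425 ≈ 0.00070175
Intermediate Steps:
f(A) = A*(80 + A)
1/f(Q(4)) = 1/((3 + 3*4)*(80 + (3 + 3*4))) = 1/((3 + 12)*(80 + (3 + 12))) = 1/(15*(80 + 15)) = 1/(15*95) = 1/1425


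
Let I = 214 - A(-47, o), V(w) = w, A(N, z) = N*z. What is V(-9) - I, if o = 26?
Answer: -1445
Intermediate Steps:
I = 1436 (I = 214 - (-47)*26 = 214 - 1*(-1222) = 214 + 1222 = 1436)
V(-9) - I = -9 - 1*1436 = -9 - 1436 = -1445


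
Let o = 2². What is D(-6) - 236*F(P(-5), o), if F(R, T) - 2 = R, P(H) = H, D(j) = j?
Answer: 702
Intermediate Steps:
o = 4
F(R, T) = 2 + R
D(-6) - 236*F(P(-5), o) = -6 - 236*(2 - 5) = -6 - 236*(-3) = -6 + 708 = 702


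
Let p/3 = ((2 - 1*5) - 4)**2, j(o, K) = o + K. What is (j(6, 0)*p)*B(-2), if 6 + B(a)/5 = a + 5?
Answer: -13230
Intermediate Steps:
j(o, K) = K + o
B(a) = -5 + 5*a (B(a) = -30 + 5*(a + 5) = -30 + 5*(5 + a) = -30 + (25 + 5*a) = -5 + 5*a)
p = 147 (p = 3*((2 - 1*5) - 4)**2 = 3*((2 - 5) - 4)**2 = 3*(-3 - 4)**2 = 3*(-7)**2 = 3*49 = 147)
(j(6, 0)*p)*B(-2) = ((0 + 6)*147)*(-5 + 5*(-2)) = (6*147)*(-5 - 10) = 882*(-15) = -13230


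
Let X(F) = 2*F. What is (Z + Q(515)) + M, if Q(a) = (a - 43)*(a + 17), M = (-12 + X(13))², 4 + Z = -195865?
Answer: 55431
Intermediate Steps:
Z = -195869 (Z = -4 - 195865 = -195869)
M = 196 (M = (-12 + 2*13)² = (-12 + 26)² = 14² = 196)
Q(a) = (-43 + a)*(17 + a)
(Z + Q(515)) + M = (-195869 + (-731 + 515² - 26*515)) + 196 = (-195869 + (-731 + 265225 - 13390)) + 196 = (-195869 + 251104) + 196 = 55235 + 196 = 55431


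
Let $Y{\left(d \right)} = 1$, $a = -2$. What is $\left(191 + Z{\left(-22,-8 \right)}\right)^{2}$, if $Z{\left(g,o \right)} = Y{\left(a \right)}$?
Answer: $36864$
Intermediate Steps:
$Z{\left(g,o \right)} = 1$
$\left(191 + Z{\left(-22,-8 \right)}\right)^{2} = \left(191 + 1\right)^{2} = 192^{2} = 36864$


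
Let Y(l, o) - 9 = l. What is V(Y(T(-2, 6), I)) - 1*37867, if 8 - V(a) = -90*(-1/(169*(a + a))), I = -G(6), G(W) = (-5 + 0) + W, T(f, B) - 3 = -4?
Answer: -51185413/1352 ≈ -37859.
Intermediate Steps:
T(f, B) = -1 (T(f, B) = 3 - 4 = -1)
G(W) = -5 + W
I = -1 (I = -(-5 + 6) = -1*1 = -1)
Y(l, o) = 9 + l
V(a) = 8 - 45/(169*a) (V(a) = 8 - (-90)/((-169*(a + a))) = 8 - (-90)/((-338*a)) = 8 - (-90)*(-1/(338*a)) = 8 - 45/(169*a))
V(Y(T(-2, 6), I)) - 1*37867 = (8 - 45/(169*(9 - 1))) - 1*37867 = (8 - 45/169/8) - 37867 = (8 - 45/169*⅛) - 37867 = (8 - 45/1352) - 37867 = 10771/1352 - 37867 = -51185413/1352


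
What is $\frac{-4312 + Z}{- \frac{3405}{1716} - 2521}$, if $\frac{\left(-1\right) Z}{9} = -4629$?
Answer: $- \frac{1256684}{84891} \approx -14.803$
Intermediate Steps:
$Z = 41661$ ($Z = \left(-9\right) \left(-4629\right) = 41661$)
$\frac{-4312 + Z}{- \frac{3405}{1716} - 2521} = \frac{-4312 + 41661}{- \frac{3405}{1716} - 2521} = \frac{37349}{\left(-3405\right) \frac{1}{1716} - 2521} = \frac{37349}{- \frac{1135}{572} - 2521} = \frac{37349}{- \frac{1443147}{572}} = 37349 \left(- \frac{572}{1443147}\right) = - \frac{1256684}{84891}$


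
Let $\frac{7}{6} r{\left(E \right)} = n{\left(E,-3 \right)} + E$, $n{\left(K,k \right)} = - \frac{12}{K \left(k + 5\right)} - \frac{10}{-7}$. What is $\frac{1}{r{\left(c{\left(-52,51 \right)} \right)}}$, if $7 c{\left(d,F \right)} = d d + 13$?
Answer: $\frac{133133}{44453790} \approx 0.0029949$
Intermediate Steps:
$n{\left(K,k \right)} = \frac{10}{7} - \frac{12}{K \left(5 + k\right)}$ ($n{\left(K,k \right)} = - \frac{12}{K \left(5 + k\right)} - - \frac{10}{7} = - 12 \frac{1}{K \left(5 + k\right)} + \frac{10}{7} = - \frac{12}{K \left(5 + k\right)} + \frac{10}{7} = \frac{10}{7} - \frac{12}{K \left(5 + k\right)}$)
$c{\left(d,F \right)} = \frac{13}{7} + \frac{d^{2}}{7}$ ($c{\left(d,F \right)} = \frac{d d + 13}{7} = \frac{d^{2} + 13}{7} = \frac{13 + d^{2}}{7} = \frac{13}{7} + \frac{d^{2}}{7}$)
$r{\left(E \right)} = \frac{6 E}{7} + \frac{6 \left(-42 + 10 E\right)}{49 E}$ ($r{\left(E \right)} = \frac{6 \left(\frac{2 \left(-42 + 25 E + 5 E \left(-3\right)\right)}{7 E \left(5 - 3\right)} + E\right)}{7} = \frac{6 \left(\frac{2 \left(-42 + 25 E - 15 E\right)}{7 E 2} + E\right)}{7} = \frac{6 \left(\frac{2}{7} \frac{1}{E} \frac{1}{2} \left(-42 + 10 E\right) + E\right)}{7} = \frac{6 \left(\frac{-42 + 10 E}{7 E} + E\right)}{7} = \frac{6 \left(E + \frac{-42 + 10 E}{7 E}\right)}{7} = \frac{6 E}{7} + \frac{6 \left(-42 + 10 E\right)}{49 E}$)
$\frac{1}{r{\left(c{\left(-52,51 \right)} \right)}} = \frac{1}{\frac{6}{49} \frac{1}{\frac{13}{7} + \frac{\left(-52\right)^{2}}{7}} \left(-42 + 7 \left(\frac{13}{7} + \frac{\left(-52\right)^{2}}{7}\right)^{2} + 10 \left(\frac{13}{7} + \frac{\left(-52\right)^{2}}{7}\right)\right)} = \frac{1}{\frac{6}{49} \frac{1}{\frac{13}{7} + \frac{1}{7} \cdot 2704} \left(-42 + 7 \left(\frac{13}{7} + \frac{1}{7} \cdot 2704\right)^{2} + 10 \left(\frac{13}{7} + \frac{1}{7} \cdot 2704\right)\right)} = \frac{1}{\frac{6}{49} \frac{1}{\frac{13}{7} + \frac{2704}{7}} \left(-42 + 7 \left(\frac{13}{7} + \frac{2704}{7}\right)^{2} + 10 \left(\frac{13}{7} + \frac{2704}{7}\right)\right)} = \frac{1}{\frac{6}{49} \frac{1}{\frac{2717}{7}} \left(-42 + 7 \left(\frac{2717}{7}\right)^{2} + 10 \cdot \frac{2717}{7}\right)} = \frac{1}{\frac{6}{49} \cdot \frac{7}{2717} \left(-42 + 7 \cdot \frac{7382089}{49} + \frac{27170}{7}\right)} = \frac{1}{\frac{6}{49} \cdot \frac{7}{2717} \left(-42 + \frac{7382089}{7} + \frac{27170}{7}\right)} = \frac{1}{\frac{6}{49} \cdot \frac{7}{2717} \cdot \frac{7408965}{7}} = \frac{1}{\frac{44453790}{133133}} = \frac{133133}{44453790}$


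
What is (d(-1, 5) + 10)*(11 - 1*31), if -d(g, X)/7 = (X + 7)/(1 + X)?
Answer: 80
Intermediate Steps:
d(g, X) = -7*(7 + X)/(1 + X) (d(g, X) = -7*(X + 7)/(1 + X) = -7*(7 + X)/(1 + X))
(d(-1, 5) + 10)*(11 - 1*31) = (7*(-7 - 1*5)/(1 + 5) + 10)*(11 - 1*31) = (7*(-7 - 5)/6 + 10)*(11 - 31) = (7*(⅙)*(-12) + 10)*(-20) = (-14 + 10)*(-20) = -4*(-20) = 80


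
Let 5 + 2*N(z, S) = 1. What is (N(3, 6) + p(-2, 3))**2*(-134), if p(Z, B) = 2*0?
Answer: -536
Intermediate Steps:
p(Z, B) = 0
N(z, S) = -2 (N(z, S) = -5/2 + (1/2)*1 = -5/2 + 1/2 = -2)
(N(3, 6) + p(-2, 3))**2*(-134) = (-2 + 0)**2*(-134) = (-2)**2*(-134) = 4*(-134) = -536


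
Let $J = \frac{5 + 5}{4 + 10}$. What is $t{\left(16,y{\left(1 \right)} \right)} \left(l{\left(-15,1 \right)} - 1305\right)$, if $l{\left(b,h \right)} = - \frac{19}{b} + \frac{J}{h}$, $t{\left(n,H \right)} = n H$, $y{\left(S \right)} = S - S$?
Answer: $0$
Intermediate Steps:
$y{\left(S \right)} = 0$
$t{\left(n,H \right)} = H n$
$J = \frac{5}{7}$ ($J = \frac{10}{14} = 10 \cdot \frac{1}{14} = \frac{5}{7} \approx 0.71429$)
$l{\left(b,h \right)} = - \frac{19}{b} + \frac{5}{7 h}$
$t{\left(16,y{\left(1 \right)} \right)} \left(l{\left(-15,1 \right)} - 1305\right) = 0 \cdot 16 \left(\left(- \frac{19}{-15} + \frac{5}{7 \cdot 1}\right) - 1305\right) = 0 \left(\left(\left(-19\right) \left(- \frac{1}{15}\right) + \frac{5}{7} \cdot 1\right) - 1305\right) = 0 \left(\left(\frac{19}{15} + \frac{5}{7}\right) - 1305\right) = 0 \left(\frac{208}{105} - 1305\right) = 0 \left(- \frac{136817}{105}\right) = 0$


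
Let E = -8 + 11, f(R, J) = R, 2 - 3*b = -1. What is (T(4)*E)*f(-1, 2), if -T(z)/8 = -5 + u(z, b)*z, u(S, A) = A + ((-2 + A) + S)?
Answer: 264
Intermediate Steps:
b = 1 (b = ⅔ - ⅓*(-1) = ⅔ + ⅓ = 1)
u(S, A) = -2 + S + 2*A (u(S, A) = A + (-2 + A + S) = -2 + S + 2*A)
E = 3
T(z) = 40 - 8*z² (T(z) = -8*(-5 + (-2 + z + 2*1)*z) = -8*(-5 + (-2 + z + 2)*z) = -8*(-5 + z*z) = -8*(-5 + z²) = 40 - 8*z²)
(T(4)*E)*f(-1, 2) = ((40 - 8*4²)*3)*(-1) = ((40 - 8*16)*3)*(-1) = ((40 - 128)*3)*(-1) = -88*3*(-1) = -264*(-1) = 264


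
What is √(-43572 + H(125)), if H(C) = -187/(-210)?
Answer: I*√1921485930/210 ≈ 208.74*I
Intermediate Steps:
H(C) = 187/210 (H(C) = -187*(-1/210) = 187/210)
√(-43572 + H(125)) = √(-43572 + 187/210) = √(-9149933/210) = I*√1921485930/210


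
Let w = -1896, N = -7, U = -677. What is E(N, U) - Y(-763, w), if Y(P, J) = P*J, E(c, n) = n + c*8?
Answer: -1447381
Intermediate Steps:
E(c, n) = n + 8*c
Y(P, J) = J*P
E(N, U) - Y(-763, w) = (-677 + 8*(-7)) - (-1896)*(-763) = (-677 - 56) - 1*1446648 = -733 - 1446648 = -1447381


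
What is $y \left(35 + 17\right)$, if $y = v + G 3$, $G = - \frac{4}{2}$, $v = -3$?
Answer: $-468$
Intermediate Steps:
$G = -2$ ($G = \left(-4\right) \frac{1}{2} = -2$)
$y = -9$ ($y = -3 - 6 = -9$)
$y \left(35 + 17\right) = - 9 \left(35 + 17\right) = \left(-9\right) 52 = -468$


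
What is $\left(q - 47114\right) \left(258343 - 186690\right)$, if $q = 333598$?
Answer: $20527438052$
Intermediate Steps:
$\left(q - 47114\right) \left(258343 - 186690\right) = \left(333598 - 47114\right) \left(258343 - 186690\right) = 286484 \left(258343 - 186690\right) = 286484 \cdot 71653 = 20527438052$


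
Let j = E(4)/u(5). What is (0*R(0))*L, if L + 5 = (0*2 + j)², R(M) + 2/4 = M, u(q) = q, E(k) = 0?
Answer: 0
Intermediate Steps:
j = 0 (j = 0/5 = 0*(⅕) = 0)
R(M) = -½ + M
L = -5 (L = -5 + (0*2 + 0)² = -5 + (0 + 0)² = -5 + 0² = -5 + 0 = -5)
(0*R(0))*L = (0*(-½ + 0))*(-5) = (0*(-½))*(-5) = 0*(-5) = 0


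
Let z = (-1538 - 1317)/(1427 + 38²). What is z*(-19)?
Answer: 54245/2871 ≈ 18.894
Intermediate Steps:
z = -2855/2871 (z = -2855/(1427 + 1444) = -2855/2871 ≈ -0.99443)
z*(-19) = -2855/2871*(-19) = 54245/2871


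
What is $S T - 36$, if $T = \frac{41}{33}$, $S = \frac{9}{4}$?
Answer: $- \frac{1461}{44} \approx -33.205$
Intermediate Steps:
$S = \frac{9}{4}$ ($S = 9 \cdot \frac{1}{4} = \frac{9}{4} \approx 2.25$)
$T = \frac{41}{33}$ ($T = 41 \cdot \frac{1}{33} = \frac{41}{33} \approx 1.2424$)
$S T - 36 = \frac{9}{4} \cdot \frac{41}{33} - 36 = \frac{123}{44} - 36 = - \frac{1461}{44}$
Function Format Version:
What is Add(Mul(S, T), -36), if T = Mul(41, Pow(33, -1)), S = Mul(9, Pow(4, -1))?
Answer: Rational(-1461, 44) ≈ -33.205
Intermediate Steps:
S = Rational(9, 4) (S = Mul(9, Rational(1, 4)) = Rational(9, 4) ≈ 2.2500)
T = Rational(41, 33) (T = Mul(41, Rational(1, 33)) = Rational(41, 33) ≈ 1.2424)
Add(Mul(S, T), -36) = Add(Mul(Rational(9, 4), Rational(41, 33)), -36) = Add(Rational(123, 44), -36) = Rational(-1461, 44)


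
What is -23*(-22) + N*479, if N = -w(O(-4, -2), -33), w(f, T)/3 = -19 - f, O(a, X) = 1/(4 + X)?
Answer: 57055/2 ≈ 28528.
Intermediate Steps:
w(f, T) = -57 - 3*f (w(f, T) = 3*(-19 - f) = -57 - 3*f)
N = 117/2 (N = -(-57 - 3/(4 - 2)) = -(-57 - 3/2) = -1*(-117/2) = 117/2 ≈ 58.500)
-23*(-22) + N*479 = -23*(-22) + (117/2)*479 = 506 + 56043/2 = 57055/2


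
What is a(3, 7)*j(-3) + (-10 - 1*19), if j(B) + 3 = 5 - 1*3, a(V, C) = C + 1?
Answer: -37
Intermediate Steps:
a(V, C) = 1 + C
j(B) = -1 (j(B) = -3 + (5 - 1*3) = -3 + (5 - 3) = -3 + 2 = -1)
a(3, 7)*j(-3) + (-10 - 1*19) = (1 + 7)*(-1) + (-10 - 1*19) = 8*(-1) + (-10 - 19) = -8 - 29 = -37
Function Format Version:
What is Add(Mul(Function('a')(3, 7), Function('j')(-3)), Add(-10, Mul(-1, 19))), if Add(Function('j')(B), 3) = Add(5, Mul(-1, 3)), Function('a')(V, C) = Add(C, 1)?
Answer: -37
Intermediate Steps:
Function('a')(V, C) = Add(1, C)
Function('j')(B) = -1 (Function('j')(B) = Add(-3, Add(5, Mul(-1, 3))) = Add(-3, Add(5, -3)) = Add(-3, 2) = -1)
Add(Mul(Function('a')(3, 7), Function('j')(-3)), Add(-10, Mul(-1, 19))) = Add(Mul(Add(1, 7), -1), Add(-10, Mul(-1, 19))) = Add(Mul(8, -1), Add(-10, -19)) = Add(-8, -29) = -37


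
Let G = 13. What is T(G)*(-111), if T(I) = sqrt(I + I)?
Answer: -111*sqrt(26) ≈ -565.99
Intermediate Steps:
T(I) = sqrt(2)*sqrt(I) (T(I) = sqrt(2*I) = sqrt(2)*sqrt(I))
T(G)*(-111) = (sqrt(2)*sqrt(13))*(-111) = sqrt(26)*(-111) = -111*sqrt(26)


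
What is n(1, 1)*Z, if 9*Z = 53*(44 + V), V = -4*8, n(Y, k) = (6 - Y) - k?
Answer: 848/3 ≈ 282.67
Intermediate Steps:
n(Y, k) = 6 - Y - k
V = -32
Z = 212/3 (Z = (53*(44 - 32))/9 = (53*12)/9 = (1/9)*636 = 212/3 ≈ 70.667)
n(1, 1)*Z = (6 - 1*1 - 1*1)*(212/3) = (6 - 1 - 1)*(212/3) = 4*(212/3) = 848/3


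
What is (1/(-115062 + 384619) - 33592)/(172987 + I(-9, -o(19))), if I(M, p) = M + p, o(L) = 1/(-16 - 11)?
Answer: -244483886061/1258940899699 ≈ -0.19420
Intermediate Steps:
o(L) = -1/27 (o(L) = 1/(-27) = -1/27)
(1/(-115062 + 384619) - 33592)/(172987 + I(-9, -o(19))) = (1/(-115062 + 384619) - 33592)/(172987 + (-9 - 1*(-1/27))) = (1/269557 - 33592)/(172987 + (-9 + 1/27)) = (1/269557 - 33592)/(172987 - 242/27) = -9054958743/(269557*4670407/27) = -9054958743/269557*27/4670407 = -244483886061/1258940899699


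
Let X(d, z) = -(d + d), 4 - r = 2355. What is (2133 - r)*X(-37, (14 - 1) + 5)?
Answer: 331816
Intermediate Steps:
r = -2351 (r = 4 - 1*2355 = 4 - 2355 = -2351)
X(d, z) = -2*d
(2133 - r)*X(-37, (14 - 1) + 5) = (2133 - 1*(-2351))*(-2*(-37)) = (2133 + 2351)*74 = 4484*74 = 331816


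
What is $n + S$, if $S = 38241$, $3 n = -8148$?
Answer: $35525$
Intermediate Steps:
$n = -2716$ ($n = \frac{1}{3} \left(-8148\right) = -2716$)
$n + S = -2716 + 38241 = 35525$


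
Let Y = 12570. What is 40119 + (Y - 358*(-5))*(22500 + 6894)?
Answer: 422137959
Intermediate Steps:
40119 + (Y - 358*(-5))*(22500 + 6894) = 40119 + (12570 - 358*(-5))*(22500 + 6894) = 40119 + (12570 + 1790)*29394 = 40119 + 14360*29394 = 40119 + 422097840 = 422137959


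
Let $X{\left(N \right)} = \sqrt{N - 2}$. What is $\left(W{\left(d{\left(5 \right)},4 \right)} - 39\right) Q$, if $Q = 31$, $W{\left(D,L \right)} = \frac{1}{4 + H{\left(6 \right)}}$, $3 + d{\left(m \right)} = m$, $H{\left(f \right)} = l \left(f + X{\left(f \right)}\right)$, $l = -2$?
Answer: $- \frac{14539}{12} \approx -1211.6$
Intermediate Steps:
$X{\left(N \right)} = \sqrt{-2 + N}$
$H{\left(f \right)} = - 2 f - 2 \sqrt{-2 + f}$ ($H{\left(f \right)} = - 2 \left(f + \sqrt{-2 + f}\right) = - 2 f - 2 \sqrt{-2 + f}$)
$d{\left(m \right)} = -3 + m$
$W{\left(D,L \right)} = - \frac{1}{12}$ ($W{\left(D,L \right)} = \frac{1}{4 - \left(12 + 2 \sqrt{-2 + 6}\right)} = \frac{1}{4 - \left(12 + 2 \sqrt{4}\right)} = \frac{1}{4 - 16} = \frac{1}{-12} = - \frac{1}{12}$)
$\left(W{\left(d{\left(5 \right)},4 \right)} - 39\right) Q = \left(- \frac{1}{12} - 39\right) 31 = \left(- \frac{469}{12}\right) 31 = - \frac{14539}{12}$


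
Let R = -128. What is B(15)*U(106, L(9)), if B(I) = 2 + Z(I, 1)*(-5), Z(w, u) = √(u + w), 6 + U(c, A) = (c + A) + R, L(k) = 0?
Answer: 504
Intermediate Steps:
U(c, A) = -134 + A + c (U(c, A) = -6 + ((c + A) - 128) = -6 + ((A + c) - 128) = -6 + (-128 + A + c) = -134 + A + c)
B(I) = 2 - 5*√(1 + I) (B(I) = 2 + √(1 + I)*(-5) = 2 - 5*√(1 + I))
B(15)*U(106, L(9)) = (2 - 5*√(1 + 15))*(-134 + 0 + 106) = (2 - 5*√16)*(-28) = (2 - 5*4)*(-28) = (2 - 20)*(-28) = -18*(-28) = 504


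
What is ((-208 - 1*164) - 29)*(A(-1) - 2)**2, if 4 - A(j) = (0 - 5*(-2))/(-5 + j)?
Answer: -48521/9 ≈ -5391.2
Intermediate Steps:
A(j) = 4 - 10/(-5 + j) (A(j) = 4 - (0 - 5*(-2))/(-5 + j) = 4 - (0 + 10)/(-5 + j) = 4 - 10/(-5 + j))
((-208 - 1*164) - 29)*(A(-1) - 2)**2 = ((-208 - 1*164) - 29)*(2*(-15 + 2*(-1))/(-5 - 1) - 2)**2 = ((-208 - 164) - 29)*(2*(-15 - 2)/(-6) - 2)**2 = (-372 - 29)*(2*(-1/6)*(-17) - 2)**2 = -401*(17/3 - 2)**2 = -401*(11/3)**2 = -401*121/9 = -48521/9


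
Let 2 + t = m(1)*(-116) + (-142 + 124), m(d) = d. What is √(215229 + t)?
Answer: √215093 ≈ 463.78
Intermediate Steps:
t = -136 (t = -2 + (1*(-116) + (-142 + 124)) = -2 + (-116 - 18) = -2 - 134 = -136)
√(215229 + t) = √(215229 - 136) = √215093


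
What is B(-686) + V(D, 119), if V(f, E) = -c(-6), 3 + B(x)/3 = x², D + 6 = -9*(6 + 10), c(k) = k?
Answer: 1411785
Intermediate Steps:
D = -150 (D = -6 - 9*(6 + 10) = -6 - 9*16 = -6 - 144 = -150)
B(x) = -9 + 3*x²
V(f, E) = 6 (V(f, E) = -1*(-6) = 6)
B(-686) + V(D, 119) = (-9 + 3*(-686)²) + 6 = (-9 + 3*470596) + 6 = (-9 + 1411788) + 6 = 1411779 + 6 = 1411785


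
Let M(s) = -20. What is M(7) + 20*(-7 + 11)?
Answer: 60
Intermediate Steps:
M(7) + 20*(-7 + 11) = -20 + 20*(-7 + 11) = -20 + 20*4 = -20 + 80 = 60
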